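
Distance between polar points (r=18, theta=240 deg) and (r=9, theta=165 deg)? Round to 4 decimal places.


d = sqrt(r1^2 + r2^2 - 2*r1*r2*cos(t2-t1))
d = sqrt(18^2 + 9^2 - 2*18*9*cos(165-240)) = 17.9205

17.9205


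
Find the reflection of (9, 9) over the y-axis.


Reflection across y-axis: (x, y) -> (-x, y)
(9, 9) -> (-9, 9)

(-9, 9)


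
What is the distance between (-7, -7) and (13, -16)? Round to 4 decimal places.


d = sqrt((13--7)^2 + (-16--7)^2) = 21.9317

21.9317


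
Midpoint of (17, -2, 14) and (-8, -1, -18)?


Midpoint = ((17+-8)/2, (-2+-1)/2, (14+-18)/2) = (4.5, -1.5, -2)

(4.5, -1.5, -2)


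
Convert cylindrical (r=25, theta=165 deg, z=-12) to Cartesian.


x = 25 * cos(165) = -24.1481
y = 25 * sin(165) = 6.4705
z = -12

(-24.1481, 6.4705, -12)


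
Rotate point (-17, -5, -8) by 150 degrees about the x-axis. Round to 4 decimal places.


x' = -17
y' = -5*cos(150) - -8*sin(150) = 8.3301
z' = -5*sin(150) + -8*cos(150) = 4.4282

(-17, 8.3301, 4.4282)


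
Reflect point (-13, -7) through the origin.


Reflection through origin: (x, y) -> (-x, -y)
(-13, -7) -> (13, 7)

(13, 7)


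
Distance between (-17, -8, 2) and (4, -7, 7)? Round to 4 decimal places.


d = sqrt((4--17)^2 + (-7--8)^2 + (7-2)^2) = 21.6102

21.6102


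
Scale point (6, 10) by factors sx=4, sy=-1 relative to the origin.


Scaling: (x*sx, y*sy) = (6*4, 10*-1) = (24, -10)

(24, -10)


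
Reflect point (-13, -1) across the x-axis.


Reflection across x-axis: (x, y) -> (x, -y)
(-13, -1) -> (-13, 1)

(-13, 1)


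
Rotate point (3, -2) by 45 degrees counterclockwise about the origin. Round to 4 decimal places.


x' = 3*cos(45) - -2*sin(45) = 3.5355
y' = 3*sin(45) + -2*cos(45) = 0.7071

(3.5355, 0.7071)


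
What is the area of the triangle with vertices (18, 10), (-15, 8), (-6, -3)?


Area = |x1(y2-y3) + x2(y3-y1) + x3(y1-y2)| / 2
= |18*(8--3) + -15*(-3-10) + -6*(10-8)| / 2
= 190.5

190.5


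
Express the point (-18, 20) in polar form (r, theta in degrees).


r = sqrt((-18)^2 + 20^2) = 26.9072
theta = atan2(20, -18) = 131.9872 degrees

r = 26.9072, theta = 131.9872 degrees


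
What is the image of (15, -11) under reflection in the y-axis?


Reflection across y-axis: (x, y) -> (-x, y)
(15, -11) -> (-15, -11)

(-15, -11)


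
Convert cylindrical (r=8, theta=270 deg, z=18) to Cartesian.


x = 8 * cos(270) = 0
y = 8 * sin(270) = -8
z = 18

(0, -8, 18)


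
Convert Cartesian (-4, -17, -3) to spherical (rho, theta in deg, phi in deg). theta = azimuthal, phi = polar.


rho = sqrt((-4)^2 + (-17)^2 + (-3)^2) = 17.72
theta = atan2(-17, -4) = 256.7595 deg
phi = acos(-3/17.72) = 99.7471 deg

rho = 17.72, theta = 256.7595 deg, phi = 99.7471 deg


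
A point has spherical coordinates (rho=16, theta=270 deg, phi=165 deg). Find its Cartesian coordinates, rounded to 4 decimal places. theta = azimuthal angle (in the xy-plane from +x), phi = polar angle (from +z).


x = 16 * sin(165) * cos(270) = 0
y = 16 * sin(165) * sin(270) = -4.1411
z = 16 * cos(165) = -15.4548

(0, -4.1411, -15.4548)


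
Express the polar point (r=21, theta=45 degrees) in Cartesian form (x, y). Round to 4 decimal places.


x = 21 * cos(45) = 14.8492
y = 21 * sin(45) = 14.8492

(14.8492, 14.8492)


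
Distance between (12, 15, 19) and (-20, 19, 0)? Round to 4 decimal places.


d = sqrt((-20-12)^2 + (19-15)^2 + (0-19)^2) = 37.4299

37.4299


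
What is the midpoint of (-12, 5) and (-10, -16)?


Midpoint = ((-12+-10)/2, (5+-16)/2) = (-11, -5.5)

(-11, -5.5)


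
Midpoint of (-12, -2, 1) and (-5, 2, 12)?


Midpoint = ((-12+-5)/2, (-2+2)/2, (1+12)/2) = (-8.5, 0, 6.5)

(-8.5, 0, 6.5)


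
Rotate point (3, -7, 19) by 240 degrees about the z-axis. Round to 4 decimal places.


x' = 3*cos(240) - -7*sin(240) = -7.5622
y' = 3*sin(240) + -7*cos(240) = 0.9019
z' = 19

(-7.5622, 0.9019, 19)


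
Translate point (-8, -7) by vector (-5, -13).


Translation: (x+dx, y+dy) = (-8+-5, -7+-13) = (-13, -20)

(-13, -20)


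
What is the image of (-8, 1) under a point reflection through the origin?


Reflection through origin: (x, y) -> (-x, -y)
(-8, 1) -> (8, -1)

(8, -1)


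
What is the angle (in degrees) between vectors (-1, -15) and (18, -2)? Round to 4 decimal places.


dot = -1*18 + -15*-2 = 12
|u| = 15.0333, |v| = 18.1108
cos(angle) = 0.0441
angle = 87.4739 degrees

87.4739 degrees


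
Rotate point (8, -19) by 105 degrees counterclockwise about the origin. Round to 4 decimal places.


x' = 8*cos(105) - -19*sin(105) = 16.282
y' = 8*sin(105) + -19*cos(105) = 12.645

(16.282, 12.645)


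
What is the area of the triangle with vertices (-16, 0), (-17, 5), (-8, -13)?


Area = |x1(y2-y3) + x2(y3-y1) + x3(y1-y2)| / 2
= |-16*(5--13) + -17*(-13-0) + -8*(0-5)| / 2
= 13.5

13.5


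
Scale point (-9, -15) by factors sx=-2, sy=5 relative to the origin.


Scaling: (x*sx, y*sy) = (-9*-2, -15*5) = (18, -75)

(18, -75)


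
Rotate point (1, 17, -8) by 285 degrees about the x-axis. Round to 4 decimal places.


x' = 1
y' = 17*cos(285) - -8*sin(285) = -3.3275
z' = 17*sin(285) + -8*cos(285) = -18.4913

(1, -3.3275, -18.4913)


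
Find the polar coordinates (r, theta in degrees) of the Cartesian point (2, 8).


r = sqrt(2^2 + 8^2) = 8.2462
theta = atan2(8, 2) = 75.9638 degrees

r = 8.2462, theta = 75.9638 degrees


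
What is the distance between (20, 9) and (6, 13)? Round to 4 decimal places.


d = sqrt((6-20)^2 + (13-9)^2) = 14.5602

14.5602


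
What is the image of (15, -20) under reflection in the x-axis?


Reflection across x-axis: (x, y) -> (x, -y)
(15, -20) -> (15, 20)

(15, 20)


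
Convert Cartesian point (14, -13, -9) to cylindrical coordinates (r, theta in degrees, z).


r = sqrt(14^2 + (-13)^2) = 19.105
theta = atan2(-13, 14) = 317.1211 deg
z = -9

r = 19.105, theta = 317.1211 deg, z = -9


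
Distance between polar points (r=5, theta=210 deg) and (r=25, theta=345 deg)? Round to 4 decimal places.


d = sqrt(r1^2 + r2^2 - 2*r1*r2*cos(t2-t1))
d = sqrt(5^2 + 25^2 - 2*5*25*cos(345-210)) = 28.7537

28.7537


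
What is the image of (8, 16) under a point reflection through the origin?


Reflection through origin: (x, y) -> (-x, -y)
(8, 16) -> (-8, -16)

(-8, -16)


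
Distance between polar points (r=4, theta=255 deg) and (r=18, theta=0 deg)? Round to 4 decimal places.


d = sqrt(r1^2 + r2^2 - 2*r1*r2*cos(t2-t1))
d = sqrt(4^2 + 18^2 - 2*4*18*cos(0-255)) = 19.4234

19.4234


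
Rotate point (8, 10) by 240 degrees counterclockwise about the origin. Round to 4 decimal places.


x' = 8*cos(240) - 10*sin(240) = 4.6603
y' = 8*sin(240) + 10*cos(240) = -11.9282

(4.6603, -11.9282)


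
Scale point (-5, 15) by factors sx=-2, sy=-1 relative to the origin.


Scaling: (x*sx, y*sy) = (-5*-2, 15*-1) = (10, -15)

(10, -15)


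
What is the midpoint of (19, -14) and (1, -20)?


Midpoint = ((19+1)/2, (-14+-20)/2) = (10, -17)

(10, -17)


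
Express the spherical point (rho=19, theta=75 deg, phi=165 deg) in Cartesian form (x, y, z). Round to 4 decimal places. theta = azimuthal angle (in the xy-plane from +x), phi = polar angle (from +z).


x = 19 * sin(165) * cos(75) = 1.2728
y = 19 * sin(165) * sin(75) = 4.75
z = 19 * cos(165) = -18.3526

(1.2728, 4.75, -18.3526)


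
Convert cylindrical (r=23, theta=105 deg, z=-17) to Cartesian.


x = 23 * cos(105) = -5.9528
y = 23 * sin(105) = 22.2163
z = -17

(-5.9528, 22.2163, -17)


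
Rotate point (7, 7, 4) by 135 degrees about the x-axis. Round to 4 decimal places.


x' = 7
y' = 7*cos(135) - 4*sin(135) = -7.7782
z' = 7*sin(135) + 4*cos(135) = 2.1213

(7, -7.7782, 2.1213)


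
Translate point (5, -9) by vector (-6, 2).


Translation: (x+dx, y+dy) = (5+-6, -9+2) = (-1, -7)

(-1, -7)


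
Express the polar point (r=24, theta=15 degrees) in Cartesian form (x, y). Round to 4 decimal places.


x = 24 * cos(15) = 23.1822
y = 24 * sin(15) = 6.2117

(23.1822, 6.2117)


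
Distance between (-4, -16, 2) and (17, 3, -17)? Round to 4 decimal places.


d = sqrt((17--4)^2 + (3--16)^2 + (-17-2)^2) = 34.1028

34.1028


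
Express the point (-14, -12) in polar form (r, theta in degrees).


r = sqrt((-14)^2 + (-12)^2) = 18.4391
theta = atan2(-12, -14) = 220.6013 degrees

r = 18.4391, theta = 220.6013 degrees


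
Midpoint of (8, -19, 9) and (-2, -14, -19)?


Midpoint = ((8+-2)/2, (-19+-14)/2, (9+-19)/2) = (3, -16.5, -5)

(3, -16.5, -5)


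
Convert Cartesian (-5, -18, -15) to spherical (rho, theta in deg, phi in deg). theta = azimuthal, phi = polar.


rho = sqrt((-5)^2 + (-18)^2 + (-15)^2) = 23.9583
theta = atan2(-18, -5) = 254.4759 deg
phi = acos(-15/23.9583) = 128.7621 deg

rho = 23.9583, theta = 254.4759 deg, phi = 128.7621 deg


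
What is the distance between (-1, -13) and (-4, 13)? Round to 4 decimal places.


d = sqrt((-4--1)^2 + (13--13)^2) = 26.1725

26.1725


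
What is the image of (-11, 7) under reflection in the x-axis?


Reflection across x-axis: (x, y) -> (x, -y)
(-11, 7) -> (-11, -7)

(-11, -7)


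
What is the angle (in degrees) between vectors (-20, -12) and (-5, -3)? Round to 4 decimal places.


dot = -20*-5 + -12*-3 = 136
|u| = 23.3238, |v| = 5.831
cos(angle) = 1
angle = 0 degrees

0 degrees


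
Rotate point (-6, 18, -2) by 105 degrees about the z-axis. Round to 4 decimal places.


x' = -6*cos(105) - 18*sin(105) = -15.8338
y' = -6*sin(105) + 18*cos(105) = -10.4543
z' = -2

(-15.8338, -10.4543, -2)


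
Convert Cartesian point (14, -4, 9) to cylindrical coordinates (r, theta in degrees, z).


r = sqrt(14^2 + (-4)^2) = 14.5602
theta = atan2(-4, 14) = 344.0546 deg
z = 9

r = 14.5602, theta = 344.0546 deg, z = 9


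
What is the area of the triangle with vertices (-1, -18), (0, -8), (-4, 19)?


Area = |x1(y2-y3) + x2(y3-y1) + x3(y1-y2)| / 2
= |-1*(-8-19) + 0*(19--18) + -4*(-18--8)| / 2
= 33.5

33.5


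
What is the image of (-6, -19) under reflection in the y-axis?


Reflection across y-axis: (x, y) -> (-x, y)
(-6, -19) -> (6, -19)

(6, -19)


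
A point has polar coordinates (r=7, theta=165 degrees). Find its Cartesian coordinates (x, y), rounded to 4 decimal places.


x = 7 * cos(165) = -6.7615
y = 7 * sin(165) = 1.8117

(-6.7615, 1.8117)


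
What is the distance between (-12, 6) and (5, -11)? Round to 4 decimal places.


d = sqrt((5--12)^2 + (-11-6)^2) = 24.0416

24.0416


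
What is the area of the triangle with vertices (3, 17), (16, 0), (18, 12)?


Area = |x1(y2-y3) + x2(y3-y1) + x3(y1-y2)| / 2
= |3*(0-12) + 16*(12-17) + 18*(17-0)| / 2
= 95

95


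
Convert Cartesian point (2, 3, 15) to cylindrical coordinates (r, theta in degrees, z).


r = sqrt(2^2 + 3^2) = 3.6056
theta = atan2(3, 2) = 56.3099 deg
z = 15

r = 3.6056, theta = 56.3099 deg, z = 15


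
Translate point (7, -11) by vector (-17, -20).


Translation: (x+dx, y+dy) = (7+-17, -11+-20) = (-10, -31)

(-10, -31)


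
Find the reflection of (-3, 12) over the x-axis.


Reflection across x-axis: (x, y) -> (x, -y)
(-3, 12) -> (-3, -12)

(-3, -12)


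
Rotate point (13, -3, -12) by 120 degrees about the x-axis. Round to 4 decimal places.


x' = 13
y' = -3*cos(120) - -12*sin(120) = 11.8923
z' = -3*sin(120) + -12*cos(120) = 3.4019

(13, 11.8923, 3.4019)


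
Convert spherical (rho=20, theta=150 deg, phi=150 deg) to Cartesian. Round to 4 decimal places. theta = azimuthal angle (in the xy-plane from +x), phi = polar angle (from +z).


x = 20 * sin(150) * cos(150) = -8.6603
y = 20 * sin(150) * sin(150) = 5
z = 20 * cos(150) = -17.3205

(-8.6603, 5, -17.3205)


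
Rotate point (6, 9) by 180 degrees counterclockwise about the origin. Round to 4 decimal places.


x' = 6*cos(180) - 9*sin(180) = -6
y' = 6*sin(180) + 9*cos(180) = -9

(-6, -9)


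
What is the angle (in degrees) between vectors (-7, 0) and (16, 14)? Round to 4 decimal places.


dot = -7*16 + 0*14 = -112
|u| = 7, |v| = 21.2603
cos(angle) = -0.7526
angle = 138.8141 degrees

138.8141 degrees


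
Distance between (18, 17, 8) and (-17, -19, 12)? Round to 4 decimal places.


d = sqrt((-17-18)^2 + (-19-17)^2 + (12-8)^2) = 50.3686

50.3686


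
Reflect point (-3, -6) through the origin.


Reflection through origin: (x, y) -> (-x, -y)
(-3, -6) -> (3, 6)

(3, 6)


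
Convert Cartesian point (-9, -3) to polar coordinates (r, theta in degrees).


r = sqrt((-9)^2 + (-3)^2) = 9.4868
theta = atan2(-3, -9) = 198.4349 degrees

r = 9.4868, theta = 198.4349 degrees


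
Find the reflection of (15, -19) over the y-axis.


Reflection across y-axis: (x, y) -> (-x, y)
(15, -19) -> (-15, -19)

(-15, -19)


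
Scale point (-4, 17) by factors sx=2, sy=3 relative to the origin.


Scaling: (x*sx, y*sy) = (-4*2, 17*3) = (-8, 51)

(-8, 51)


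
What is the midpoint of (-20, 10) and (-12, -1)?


Midpoint = ((-20+-12)/2, (10+-1)/2) = (-16, 4.5)

(-16, 4.5)


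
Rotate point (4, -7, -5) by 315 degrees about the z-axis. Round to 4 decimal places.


x' = 4*cos(315) - -7*sin(315) = -2.1213
y' = 4*sin(315) + -7*cos(315) = -7.7782
z' = -5

(-2.1213, -7.7782, -5)


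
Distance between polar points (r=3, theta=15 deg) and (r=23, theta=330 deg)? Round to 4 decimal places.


d = sqrt(r1^2 + r2^2 - 2*r1*r2*cos(t2-t1))
d = sqrt(3^2 + 23^2 - 2*3*23*cos(330-15)) = 20.9862

20.9862


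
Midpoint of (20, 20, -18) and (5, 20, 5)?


Midpoint = ((20+5)/2, (20+20)/2, (-18+5)/2) = (12.5, 20, -6.5)

(12.5, 20, -6.5)


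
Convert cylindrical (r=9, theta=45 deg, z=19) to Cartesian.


x = 9 * cos(45) = 6.364
y = 9 * sin(45) = 6.364
z = 19

(6.364, 6.364, 19)


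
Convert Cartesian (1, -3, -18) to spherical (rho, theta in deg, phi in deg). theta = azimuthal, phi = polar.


rho = sqrt(1^2 + (-3)^2 + (-18)^2) = 18.2757
theta = atan2(-3, 1) = 288.4349 deg
phi = acos(-18/18.2757) = 170.0358 deg

rho = 18.2757, theta = 288.4349 deg, phi = 170.0358 deg


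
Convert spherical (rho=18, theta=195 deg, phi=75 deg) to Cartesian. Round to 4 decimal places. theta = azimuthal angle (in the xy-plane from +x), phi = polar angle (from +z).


x = 18 * sin(75) * cos(195) = -16.7942
y = 18 * sin(75) * sin(195) = -4.5
z = 18 * cos(75) = 4.6587

(-16.7942, -4.5, 4.6587)


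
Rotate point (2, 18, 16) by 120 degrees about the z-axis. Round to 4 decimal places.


x' = 2*cos(120) - 18*sin(120) = -16.5885
y' = 2*sin(120) + 18*cos(120) = -7.2679
z' = 16

(-16.5885, -7.2679, 16)


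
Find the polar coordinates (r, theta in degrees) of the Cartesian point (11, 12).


r = sqrt(11^2 + 12^2) = 16.2788
theta = atan2(12, 11) = 47.4896 degrees

r = 16.2788, theta = 47.4896 degrees


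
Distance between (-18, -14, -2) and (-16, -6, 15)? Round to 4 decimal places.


d = sqrt((-16--18)^2 + (-6--14)^2 + (15--2)^2) = 18.8944

18.8944


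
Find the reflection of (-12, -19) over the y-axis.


Reflection across y-axis: (x, y) -> (-x, y)
(-12, -19) -> (12, -19)

(12, -19)


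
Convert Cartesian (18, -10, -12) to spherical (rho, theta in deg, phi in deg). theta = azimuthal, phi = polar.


rho = sqrt(18^2 + (-10)^2 + (-12)^2) = 23.8328
theta = atan2(-10, 18) = 330.9454 deg
phi = acos(-12/23.8328) = 120.2324 deg

rho = 23.8328, theta = 330.9454 deg, phi = 120.2324 deg


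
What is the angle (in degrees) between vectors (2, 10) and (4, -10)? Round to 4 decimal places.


dot = 2*4 + 10*-10 = -92
|u| = 10.198, |v| = 10.7703
cos(angle) = -0.8376
angle = 146.8887 degrees

146.8887 degrees


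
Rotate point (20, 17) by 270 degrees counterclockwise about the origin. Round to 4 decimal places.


x' = 20*cos(270) - 17*sin(270) = 17
y' = 20*sin(270) + 17*cos(270) = -20

(17, -20)


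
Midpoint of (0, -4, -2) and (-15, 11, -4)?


Midpoint = ((0+-15)/2, (-4+11)/2, (-2+-4)/2) = (-7.5, 3.5, -3)

(-7.5, 3.5, -3)


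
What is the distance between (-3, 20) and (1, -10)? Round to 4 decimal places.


d = sqrt((1--3)^2 + (-10-20)^2) = 30.2655

30.2655


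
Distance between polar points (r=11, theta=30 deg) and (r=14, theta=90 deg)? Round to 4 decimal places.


d = sqrt(r1^2 + r2^2 - 2*r1*r2*cos(t2-t1))
d = sqrt(11^2 + 14^2 - 2*11*14*cos(90-30)) = 12.7671

12.7671


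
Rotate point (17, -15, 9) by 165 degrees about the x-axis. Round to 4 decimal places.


x' = 17
y' = -15*cos(165) - 9*sin(165) = 12.1595
z' = -15*sin(165) + 9*cos(165) = -12.5756

(17, 12.1595, -12.5756)


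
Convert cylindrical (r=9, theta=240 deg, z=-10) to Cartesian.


x = 9 * cos(240) = -4.5
y = 9 * sin(240) = -7.7942
z = -10

(-4.5, -7.7942, -10)


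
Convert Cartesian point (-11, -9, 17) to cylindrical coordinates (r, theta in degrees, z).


r = sqrt((-11)^2 + (-9)^2) = 14.2127
theta = atan2(-9, -11) = 219.2894 deg
z = 17

r = 14.2127, theta = 219.2894 deg, z = 17


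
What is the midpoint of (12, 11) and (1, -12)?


Midpoint = ((12+1)/2, (11+-12)/2) = (6.5, -0.5)

(6.5, -0.5)


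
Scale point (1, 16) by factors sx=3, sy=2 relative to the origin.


Scaling: (x*sx, y*sy) = (1*3, 16*2) = (3, 32)

(3, 32)


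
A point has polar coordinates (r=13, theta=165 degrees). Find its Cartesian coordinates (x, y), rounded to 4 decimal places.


x = 13 * cos(165) = -12.557
y = 13 * sin(165) = 3.3646

(-12.557, 3.3646)


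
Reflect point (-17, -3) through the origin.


Reflection through origin: (x, y) -> (-x, -y)
(-17, -3) -> (17, 3)

(17, 3)


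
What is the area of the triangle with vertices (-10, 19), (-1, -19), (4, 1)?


Area = |x1(y2-y3) + x2(y3-y1) + x3(y1-y2)| / 2
= |-10*(-19-1) + -1*(1-19) + 4*(19--19)| / 2
= 185

185


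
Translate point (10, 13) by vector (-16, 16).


Translation: (x+dx, y+dy) = (10+-16, 13+16) = (-6, 29)

(-6, 29)


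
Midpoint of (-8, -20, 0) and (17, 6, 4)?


Midpoint = ((-8+17)/2, (-20+6)/2, (0+4)/2) = (4.5, -7, 2)

(4.5, -7, 2)


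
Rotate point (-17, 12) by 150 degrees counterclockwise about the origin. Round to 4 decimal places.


x' = -17*cos(150) - 12*sin(150) = 8.7224
y' = -17*sin(150) + 12*cos(150) = -18.8923

(8.7224, -18.8923)


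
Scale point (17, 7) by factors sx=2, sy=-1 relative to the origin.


Scaling: (x*sx, y*sy) = (17*2, 7*-1) = (34, -7)

(34, -7)


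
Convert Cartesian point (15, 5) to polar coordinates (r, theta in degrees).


r = sqrt(15^2 + 5^2) = 15.8114
theta = atan2(5, 15) = 18.4349 degrees

r = 15.8114, theta = 18.4349 degrees


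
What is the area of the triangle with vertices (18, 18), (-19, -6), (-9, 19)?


Area = |x1(y2-y3) + x2(y3-y1) + x3(y1-y2)| / 2
= |18*(-6-19) + -19*(19-18) + -9*(18--6)| / 2
= 342.5

342.5


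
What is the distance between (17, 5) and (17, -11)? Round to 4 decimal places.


d = sqrt((17-17)^2 + (-11-5)^2) = 16

16


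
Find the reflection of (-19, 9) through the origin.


Reflection through origin: (x, y) -> (-x, -y)
(-19, 9) -> (19, -9)

(19, -9)


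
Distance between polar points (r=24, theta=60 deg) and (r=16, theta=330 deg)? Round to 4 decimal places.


d = sqrt(r1^2 + r2^2 - 2*r1*r2*cos(t2-t1))
d = sqrt(24^2 + 16^2 - 2*24*16*cos(330-60)) = 28.8444

28.8444


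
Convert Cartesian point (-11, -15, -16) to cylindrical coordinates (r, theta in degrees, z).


r = sqrt((-11)^2 + (-15)^2) = 18.6011
theta = atan2(-15, -11) = 233.7462 deg
z = -16

r = 18.6011, theta = 233.7462 deg, z = -16


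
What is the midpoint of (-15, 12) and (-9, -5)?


Midpoint = ((-15+-9)/2, (12+-5)/2) = (-12, 3.5)

(-12, 3.5)


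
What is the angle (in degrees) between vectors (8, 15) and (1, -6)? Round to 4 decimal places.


dot = 8*1 + 15*-6 = -82
|u| = 17, |v| = 6.0828
cos(angle) = -0.793
angle = 142.4652 degrees

142.4652 degrees


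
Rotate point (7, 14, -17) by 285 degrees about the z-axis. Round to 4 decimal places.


x' = 7*cos(285) - 14*sin(285) = 15.3347
y' = 7*sin(285) + 14*cos(285) = -3.138
z' = -17

(15.3347, -3.138, -17)


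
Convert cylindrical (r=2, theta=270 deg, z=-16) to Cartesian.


x = 2 * cos(270) = 0
y = 2 * sin(270) = -2
z = -16

(0, -2, -16)


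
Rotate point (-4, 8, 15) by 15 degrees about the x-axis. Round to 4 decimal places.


x' = -4
y' = 8*cos(15) - 15*sin(15) = 3.8451
z' = 8*sin(15) + 15*cos(15) = 16.5594

(-4, 3.8451, 16.5594)


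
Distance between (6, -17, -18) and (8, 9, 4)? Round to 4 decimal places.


d = sqrt((8-6)^2 + (9--17)^2 + (4--18)^2) = 34.1174

34.1174


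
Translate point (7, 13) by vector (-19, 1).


Translation: (x+dx, y+dy) = (7+-19, 13+1) = (-12, 14)

(-12, 14)


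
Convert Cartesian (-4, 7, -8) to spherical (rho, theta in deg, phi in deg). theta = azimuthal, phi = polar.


rho = sqrt((-4)^2 + 7^2 + (-8)^2) = 11.3578
theta = atan2(7, -4) = 119.7449 deg
phi = acos(-8/11.3578) = 134.7779 deg

rho = 11.3578, theta = 119.7449 deg, phi = 134.7779 deg


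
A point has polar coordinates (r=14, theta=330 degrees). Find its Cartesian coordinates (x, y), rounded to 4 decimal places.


x = 14 * cos(330) = 12.1244
y = 14 * sin(330) = -7

(12.1244, -7)


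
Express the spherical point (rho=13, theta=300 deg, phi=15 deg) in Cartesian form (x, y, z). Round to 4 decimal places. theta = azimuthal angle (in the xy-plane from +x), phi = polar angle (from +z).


x = 13 * sin(15) * cos(300) = 1.6823
y = 13 * sin(15) * sin(300) = -2.9139
z = 13 * cos(15) = 12.557

(1.6823, -2.9139, 12.557)


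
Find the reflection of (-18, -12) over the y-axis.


Reflection across y-axis: (x, y) -> (-x, y)
(-18, -12) -> (18, -12)

(18, -12)


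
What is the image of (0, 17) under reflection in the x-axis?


Reflection across x-axis: (x, y) -> (x, -y)
(0, 17) -> (0, -17)

(0, -17)


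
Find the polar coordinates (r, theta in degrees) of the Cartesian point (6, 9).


r = sqrt(6^2 + 9^2) = 10.8167
theta = atan2(9, 6) = 56.3099 degrees

r = 10.8167, theta = 56.3099 degrees


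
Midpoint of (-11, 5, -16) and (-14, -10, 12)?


Midpoint = ((-11+-14)/2, (5+-10)/2, (-16+12)/2) = (-12.5, -2.5, -2)

(-12.5, -2.5, -2)


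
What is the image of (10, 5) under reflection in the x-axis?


Reflection across x-axis: (x, y) -> (x, -y)
(10, 5) -> (10, -5)

(10, -5)


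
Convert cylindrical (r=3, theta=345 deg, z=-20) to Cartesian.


x = 3 * cos(345) = 2.8978
y = 3 * sin(345) = -0.7765
z = -20

(2.8978, -0.7765, -20)


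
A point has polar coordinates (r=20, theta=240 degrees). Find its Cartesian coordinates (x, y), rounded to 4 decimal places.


x = 20 * cos(240) = -10
y = 20 * sin(240) = -17.3205

(-10, -17.3205)


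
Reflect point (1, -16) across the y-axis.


Reflection across y-axis: (x, y) -> (-x, y)
(1, -16) -> (-1, -16)

(-1, -16)


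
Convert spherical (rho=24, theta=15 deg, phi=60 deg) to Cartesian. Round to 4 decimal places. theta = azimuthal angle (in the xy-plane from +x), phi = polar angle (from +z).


x = 24 * sin(60) * cos(15) = 20.0764
y = 24 * sin(60) * sin(15) = 5.3795
z = 24 * cos(60) = 12

(20.0764, 5.3795, 12)


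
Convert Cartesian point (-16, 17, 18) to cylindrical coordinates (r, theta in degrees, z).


r = sqrt((-16)^2 + 17^2) = 23.3452
theta = atan2(17, -16) = 133.2643 deg
z = 18

r = 23.3452, theta = 133.2643 deg, z = 18


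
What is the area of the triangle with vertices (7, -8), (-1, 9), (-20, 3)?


Area = |x1(y2-y3) + x2(y3-y1) + x3(y1-y2)| / 2
= |7*(9-3) + -1*(3--8) + -20*(-8-9)| / 2
= 185.5

185.5


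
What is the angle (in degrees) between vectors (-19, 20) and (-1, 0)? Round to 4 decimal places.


dot = -19*-1 + 20*0 = 19
|u| = 27.5862, |v| = 1
cos(angle) = 0.6887
angle = 46.4688 degrees

46.4688 degrees


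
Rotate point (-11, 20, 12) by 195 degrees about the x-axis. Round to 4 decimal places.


x' = -11
y' = 20*cos(195) - 12*sin(195) = -16.2127
z' = 20*sin(195) + 12*cos(195) = -16.7675

(-11, -16.2127, -16.7675)


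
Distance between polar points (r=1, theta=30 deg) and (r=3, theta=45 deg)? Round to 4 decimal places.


d = sqrt(r1^2 + r2^2 - 2*r1*r2*cos(t2-t1))
d = sqrt(1^2 + 3^2 - 2*1*3*cos(45-30)) = 2.0505

2.0505


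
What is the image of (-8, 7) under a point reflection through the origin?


Reflection through origin: (x, y) -> (-x, -y)
(-8, 7) -> (8, -7)

(8, -7)


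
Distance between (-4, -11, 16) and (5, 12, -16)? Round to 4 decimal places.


d = sqrt((5--4)^2 + (12--11)^2 + (-16-16)^2) = 40.4228

40.4228


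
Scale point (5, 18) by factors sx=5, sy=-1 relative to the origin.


Scaling: (x*sx, y*sy) = (5*5, 18*-1) = (25, -18)

(25, -18)


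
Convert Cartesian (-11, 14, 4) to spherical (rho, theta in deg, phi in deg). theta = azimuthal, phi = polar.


rho = sqrt((-11)^2 + 14^2 + 4^2) = 18.2483
theta = atan2(14, -11) = 128.1572 deg
phi = acos(4/18.2483) = 77.338 deg

rho = 18.2483, theta = 128.1572 deg, phi = 77.338 deg


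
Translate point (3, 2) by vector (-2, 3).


Translation: (x+dx, y+dy) = (3+-2, 2+3) = (1, 5)

(1, 5)


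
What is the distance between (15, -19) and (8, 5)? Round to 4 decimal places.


d = sqrt((8-15)^2 + (5--19)^2) = 25

25


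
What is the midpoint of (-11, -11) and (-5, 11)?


Midpoint = ((-11+-5)/2, (-11+11)/2) = (-8, 0)

(-8, 0)


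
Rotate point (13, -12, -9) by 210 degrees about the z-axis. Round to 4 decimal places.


x' = 13*cos(210) - -12*sin(210) = -17.2583
y' = 13*sin(210) + -12*cos(210) = 3.8923
z' = -9

(-17.2583, 3.8923, -9)


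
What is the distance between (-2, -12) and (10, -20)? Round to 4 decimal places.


d = sqrt((10--2)^2 + (-20--12)^2) = 14.4222

14.4222


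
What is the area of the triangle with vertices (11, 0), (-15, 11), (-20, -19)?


Area = |x1(y2-y3) + x2(y3-y1) + x3(y1-y2)| / 2
= |11*(11--19) + -15*(-19-0) + -20*(0-11)| / 2
= 417.5

417.5


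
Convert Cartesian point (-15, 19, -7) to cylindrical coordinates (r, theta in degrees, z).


r = sqrt((-15)^2 + 19^2) = 24.2074
theta = atan2(19, -15) = 128.2902 deg
z = -7

r = 24.2074, theta = 128.2902 deg, z = -7


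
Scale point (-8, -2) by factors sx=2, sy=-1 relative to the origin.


Scaling: (x*sx, y*sy) = (-8*2, -2*-1) = (-16, 2)

(-16, 2)


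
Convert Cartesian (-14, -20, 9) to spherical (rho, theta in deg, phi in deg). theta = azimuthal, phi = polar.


rho = sqrt((-14)^2 + (-20)^2 + 9^2) = 26.0192
theta = atan2(-20, -14) = 235.008 deg
phi = acos(9/26.0192) = 69.7634 deg

rho = 26.0192, theta = 235.008 deg, phi = 69.7634 deg


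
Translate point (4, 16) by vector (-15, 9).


Translation: (x+dx, y+dy) = (4+-15, 16+9) = (-11, 25)

(-11, 25)


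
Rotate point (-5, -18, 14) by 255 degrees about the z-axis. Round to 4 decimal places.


x' = -5*cos(255) - -18*sin(255) = -16.0926
y' = -5*sin(255) + -18*cos(255) = 9.4884
z' = 14

(-16.0926, 9.4884, 14)


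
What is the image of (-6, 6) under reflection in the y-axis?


Reflection across y-axis: (x, y) -> (-x, y)
(-6, 6) -> (6, 6)

(6, 6)


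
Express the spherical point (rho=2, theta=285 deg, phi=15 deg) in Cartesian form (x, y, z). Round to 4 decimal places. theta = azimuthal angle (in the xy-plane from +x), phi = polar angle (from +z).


x = 2 * sin(15) * cos(285) = 0.134
y = 2 * sin(15) * sin(285) = -0.5
z = 2 * cos(15) = 1.9319

(0.134, -0.5, 1.9319)


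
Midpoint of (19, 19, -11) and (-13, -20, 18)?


Midpoint = ((19+-13)/2, (19+-20)/2, (-11+18)/2) = (3, -0.5, 3.5)

(3, -0.5, 3.5)


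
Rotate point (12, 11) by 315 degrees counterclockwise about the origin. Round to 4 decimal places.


x' = 12*cos(315) - 11*sin(315) = 16.2635
y' = 12*sin(315) + 11*cos(315) = -0.7071

(16.2635, -0.7071)


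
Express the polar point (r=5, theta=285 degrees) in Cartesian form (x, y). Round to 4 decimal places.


x = 5 * cos(285) = 1.2941
y = 5 * sin(285) = -4.8296

(1.2941, -4.8296)


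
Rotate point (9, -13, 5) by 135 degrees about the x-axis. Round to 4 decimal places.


x' = 9
y' = -13*cos(135) - 5*sin(135) = 5.6569
z' = -13*sin(135) + 5*cos(135) = -12.7279

(9, 5.6569, -12.7279)


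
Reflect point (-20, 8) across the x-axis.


Reflection across x-axis: (x, y) -> (x, -y)
(-20, 8) -> (-20, -8)

(-20, -8)


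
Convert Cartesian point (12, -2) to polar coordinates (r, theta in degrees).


r = sqrt(12^2 + (-2)^2) = 12.1655
theta = atan2(-2, 12) = 350.5377 degrees

r = 12.1655, theta = 350.5377 degrees


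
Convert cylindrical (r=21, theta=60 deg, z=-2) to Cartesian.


x = 21 * cos(60) = 10.5
y = 21 * sin(60) = 18.1865
z = -2

(10.5, 18.1865, -2)


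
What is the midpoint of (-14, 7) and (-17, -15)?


Midpoint = ((-14+-17)/2, (7+-15)/2) = (-15.5, -4)

(-15.5, -4)


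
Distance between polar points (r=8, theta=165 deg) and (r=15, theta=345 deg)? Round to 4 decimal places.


d = sqrt(r1^2 + r2^2 - 2*r1*r2*cos(t2-t1))
d = sqrt(8^2 + 15^2 - 2*8*15*cos(345-165)) = 23

23


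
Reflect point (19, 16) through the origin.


Reflection through origin: (x, y) -> (-x, -y)
(19, 16) -> (-19, -16)

(-19, -16)


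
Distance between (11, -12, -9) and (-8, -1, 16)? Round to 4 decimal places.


d = sqrt((-8-11)^2 + (-1--12)^2 + (16--9)^2) = 33.2716

33.2716


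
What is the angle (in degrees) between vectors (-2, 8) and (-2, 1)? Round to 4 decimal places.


dot = -2*-2 + 8*1 = 12
|u| = 8.2462, |v| = 2.2361
cos(angle) = 0.6508
angle = 49.3987 degrees

49.3987 degrees


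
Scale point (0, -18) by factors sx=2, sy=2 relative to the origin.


Scaling: (x*sx, y*sy) = (0*2, -18*2) = (0, -36)

(0, -36)


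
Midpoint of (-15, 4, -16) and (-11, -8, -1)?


Midpoint = ((-15+-11)/2, (4+-8)/2, (-16+-1)/2) = (-13, -2, -8.5)

(-13, -2, -8.5)


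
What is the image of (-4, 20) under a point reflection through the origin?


Reflection through origin: (x, y) -> (-x, -y)
(-4, 20) -> (4, -20)

(4, -20)


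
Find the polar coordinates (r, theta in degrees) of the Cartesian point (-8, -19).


r = sqrt((-8)^2 + (-19)^2) = 20.6155
theta = atan2(-19, -8) = 247.1663 degrees

r = 20.6155, theta = 247.1663 degrees


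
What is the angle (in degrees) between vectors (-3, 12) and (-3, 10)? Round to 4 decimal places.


dot = -3*-3 + 12*10 = 129
|u| = 12.3693, |v| = 10.4403
cos(angle) = 0.9989
angle = 2.663 degrees

2.663 degrees


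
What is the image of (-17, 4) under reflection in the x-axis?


Reflection across x-axis: (x, y) -> (x, -y)
(-17, 4) -> (-17, -4)

(-17, -4)


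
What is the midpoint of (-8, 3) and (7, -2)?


Midpoint = ((-8+7)/2, (3+-2)/2) = (-0.5, 0.5)

(-0.5, 0.5)


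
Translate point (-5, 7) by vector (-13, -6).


Translation: (x+dx, y+dy) = (-5+-13, 7+-6) = (-18, 1)

(-18, 1)


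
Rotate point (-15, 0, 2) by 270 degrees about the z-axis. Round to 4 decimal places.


x' = -15*cos(270) - 0*sin(270) = 0
y' = -15*sin(270) + 0*cos(270) = 15
z' = 2

(0, 15, 2)


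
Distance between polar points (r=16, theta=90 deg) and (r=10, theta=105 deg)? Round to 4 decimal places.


d = sqrt(r1^2 + r2^2 - 2*r1*r2*cos(t2-t1))
d = sqrt(16^2 + 10^2 - 2*16*10*cos(105-90)) = 6.8486

6.8486


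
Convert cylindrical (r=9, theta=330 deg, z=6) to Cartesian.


x = 9 * cos(330) = 7.7942
y = 9 * sin(330) = -4.5
z = 6

(7.7942, -4.5, 6)


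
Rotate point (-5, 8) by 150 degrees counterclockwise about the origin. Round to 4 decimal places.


x' = -5*cos(150) - 8*sin(150) = 0.3301
y' = -5*sin(150) + 8*cos(150) = -9.4282

(0.3301, -9.4282)


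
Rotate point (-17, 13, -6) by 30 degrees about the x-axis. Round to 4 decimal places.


x' = -17
y' = 13*cos(30) - -6*sin(30) = 14.2583
z' = 13*sin(30) + -6*cos(30) = 1.3038

(-17, 14.2583, 1.3038)


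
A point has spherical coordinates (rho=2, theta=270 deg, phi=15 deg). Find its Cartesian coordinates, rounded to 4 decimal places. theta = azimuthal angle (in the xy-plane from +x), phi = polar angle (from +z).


x = 2 * sin(15) * cos(270) = 0
y = 2 * sin(15) * sin(270) = -0.5176
z = 2 * cos(15) = 1.9319

(0, -0.5176, 1.9319)


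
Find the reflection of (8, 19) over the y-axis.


Reflection across y-axis: (x, y) -> (-x, y)
(8, 19) -> (-8, 19)

(-8, 19)


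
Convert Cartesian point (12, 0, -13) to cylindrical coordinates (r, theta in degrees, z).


r = sqrt(12^2 + 0^2) = 12
theta = atan2(0, 12) = 0 deg
z = -13

r = 12, theta = 0 deg, z = -13


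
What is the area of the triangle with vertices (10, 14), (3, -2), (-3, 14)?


Area = |x1(y2-y3) + x2(y3-y1) + x3(y1-y2)| / 2
= |10*(-2-14) + 3*(14-14) + -3*(14--2)| / 2
= 104

104


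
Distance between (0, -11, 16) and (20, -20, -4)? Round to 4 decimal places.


d = sqrt((20-0)^2 + (-20--11)^2 + (-4-16)^2) = 29.6816

29.6816


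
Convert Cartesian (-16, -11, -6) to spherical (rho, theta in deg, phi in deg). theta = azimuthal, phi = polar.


rho = sqrt((-16)^2 + (-11)^2 + (-6)^2) = 20.3224
theta = atan2(-11, -16) = 214.5085 deg
phi = acos(-6/20.3224) = 107.172 deg

rho = 20.3224, theta = 214.5085 deg, phi = 107.172 deg


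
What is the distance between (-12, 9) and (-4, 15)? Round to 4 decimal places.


d = sqrt((-4--12)^2 + (15-9)^2) = 10

10


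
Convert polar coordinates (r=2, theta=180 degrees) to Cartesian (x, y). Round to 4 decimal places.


x = 2 * cos(180) = -2
y = 2 * sin(180) = 0

(-2, 0)


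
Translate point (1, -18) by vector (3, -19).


Translation: (x+dx, y+dy) = (1+3, -18+-19) = (4, -37)

(4, -37)


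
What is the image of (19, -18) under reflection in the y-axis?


Reflection across y-axis: (x, y) -> (-x, y)
(19, -18) -> (-19, -18)

(-19, -18)


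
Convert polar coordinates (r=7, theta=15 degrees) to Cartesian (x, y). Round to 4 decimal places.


x = 7 * cos(15) = 6.7615
y = 7 * sin(15) = 1.8117

(6.7615, 1.8117)


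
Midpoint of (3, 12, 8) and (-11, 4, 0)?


Midpoint = ((3+-11)/2, (12+4)/2, (8+0)/2) = (-4, 8, 4)

(-4, 8, 4)


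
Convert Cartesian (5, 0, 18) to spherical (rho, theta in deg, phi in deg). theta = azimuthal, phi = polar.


rho = sqrt(5^2 + 0^2 + 18^2) = 18.6815
theta = atan2(0, 5) = 0 deg
phi = acos(18/18.6815) = 15.5241 deg

rho = 18.6815, theta = 0 deg, phi = 15.5241 deg


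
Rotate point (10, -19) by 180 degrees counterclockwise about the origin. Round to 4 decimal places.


x' = 10*cos(180) - -19*sin(180) = -10
y' = 10*sin(180) + -19*cos(180) = 19

(-10, 19)


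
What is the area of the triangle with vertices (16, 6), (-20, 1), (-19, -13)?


Area = |x1(y2-y3) + x2(y3-y1) + x3(y1-y2)| / 2
= |16*(1--13) + -20*(-13-6) + -19*(6-1)| / 2
= 254.5

254.5


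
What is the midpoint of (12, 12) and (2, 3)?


Midpoint = ((12+2)/2, (12+3)/2) = (7, 7.5)

(7, 7.5)


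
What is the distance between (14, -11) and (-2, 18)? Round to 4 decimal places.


d = sqrt((-2-14)^2 + (18--11)^2) = 33.121

33.121


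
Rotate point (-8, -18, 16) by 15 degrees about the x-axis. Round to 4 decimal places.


x' = -8
y' = -18*cos(15) - 16*sin(15) = -21.5278
z' = -18*sin(15) + 16*cos(15) = 10.7961

(-8, -21.5278, 10.7961)


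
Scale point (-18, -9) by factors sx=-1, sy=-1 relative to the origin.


Scaling: (x*sx, y*sy) = (-18*-1, -9*-1) = (18, 9)

(18, 9)


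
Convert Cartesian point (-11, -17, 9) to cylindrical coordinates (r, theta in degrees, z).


r = sqrt((-11)^2 + (-17)^2) = 20.2485
theta = atan2(-17, -11) = 237.0948 deg
z = 9

r = 20.2485, theta = 237.0948 deg, z = 9


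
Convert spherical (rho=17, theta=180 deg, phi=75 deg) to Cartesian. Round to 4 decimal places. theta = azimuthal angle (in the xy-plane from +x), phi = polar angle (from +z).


x = 17 * sin(75) * cos(180) = -16.4207
y = 17 * sin(75) * sin(180) = 0
z = 17 * cos(75) = 4.3999

(-16.4207, 0, 4.3999)


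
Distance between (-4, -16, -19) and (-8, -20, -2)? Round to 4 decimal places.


d = sqrt((-8--4)^2 + (-20--16)^2 + (-2--19)^2) = 17.9165

17.9165


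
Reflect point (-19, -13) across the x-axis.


Reflection across x-axis: (x, y) -> (x, -y)
(-19, -13) -> (-19, 13)

(-19, 13)


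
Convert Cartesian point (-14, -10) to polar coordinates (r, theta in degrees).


r = sqrt((-14)^2 + (-10)^2) = 17.2047
theta = atan2(-10, -14) = 215.5377 degrees

r = 17.2047, theta = 215.5377 degrees


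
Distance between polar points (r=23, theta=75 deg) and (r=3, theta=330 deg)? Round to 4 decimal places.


d = sqrt(r1^2 + r2^2 - 2*r1*r2*cos(t2-t1))
d = sqrt(23^2 + 3^2 - 2*23*3*cos(330-75)) = 23.9524

23.9524


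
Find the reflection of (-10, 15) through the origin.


Reflection through origin: (x, y) -> (-x, -y)
(-10, 15) -> (10, -15)

(10, -15)


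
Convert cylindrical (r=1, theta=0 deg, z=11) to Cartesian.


x = 1 * cos(0) = 1
y = 1 * sin(0) = 0
z = 11

(1, 0, 11)


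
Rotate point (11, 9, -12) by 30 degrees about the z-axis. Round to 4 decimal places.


x' = 11*cos(30) - 9*sin(30) = 5.0263
y' = 11*sin(30) + 9*cos(30) = 13.2942
z' = -12

(5.0263, 13.2942, -12)


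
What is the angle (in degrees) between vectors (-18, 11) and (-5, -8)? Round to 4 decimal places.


dot = -18*-5 + 11*-8 = 2
|u| = 21.095, |v| = 9.434
cos(angle) = 0.01
angle = 89.4242 degrees

89.4242 degrees


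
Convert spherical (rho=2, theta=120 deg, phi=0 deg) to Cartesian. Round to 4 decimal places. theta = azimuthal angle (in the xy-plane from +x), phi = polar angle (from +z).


x = 2 * sin(0) * cos(120) = 0
y = 2 * sin(0) * sin(120) = 0
z = 2 * cos(0) = 2

(0, 0, 2)


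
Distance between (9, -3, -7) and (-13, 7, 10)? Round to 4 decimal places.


d = sqrt((-13-9)^2 + (7--3)^2 + (10--7)^2) = 29.5466

29.5466


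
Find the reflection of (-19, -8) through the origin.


Reflection through origin: (x, y) -> (-x, -y)
(-19, -8) -> (19, 8)

(19, 8)


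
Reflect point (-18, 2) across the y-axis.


Reflection across y-axis: (x, y) -> (-x, y)
(-18, 2) -> (18, 2)

(18, 2)


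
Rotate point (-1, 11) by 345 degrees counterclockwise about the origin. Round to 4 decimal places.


x' = -1*cos(345) - 11*sin(345) = 1.8811
y' = -1*sin(345) + 11*cos(345) = 10.884

(1.8811, 10.884)


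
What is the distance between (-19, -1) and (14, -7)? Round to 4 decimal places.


d = sqrt((14--19)^2 + (-7--1)^2) = 33.541

33.541


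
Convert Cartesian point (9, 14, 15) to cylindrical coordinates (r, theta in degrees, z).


r = sqrt(9^2 + 14^2) = 16.6433
theta = atan2(14, 9) = 57.2648 deg
z = 15

r = 16.6433, theta = 57.2648 deg, z = 15


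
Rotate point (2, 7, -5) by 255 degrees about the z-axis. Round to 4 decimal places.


x' = 2*cos(255) - 7*sin(255) = 6.2438
y' = 2*sin(255) + 7*cos(255) = -3.7436
z' = -5

(6.2438, -3.7436, -5)


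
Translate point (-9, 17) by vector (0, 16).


Translation: (x+dx, y+dy) = (-9+0, 17+16) = (-9, 33)

(-9, 33)


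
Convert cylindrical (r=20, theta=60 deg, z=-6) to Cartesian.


x = 20 * cos(60) = 10
y = 20 * sin(60) = 17.3205
z = -6

(10, 17.3205, -6)


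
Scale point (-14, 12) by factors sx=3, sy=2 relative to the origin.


Scaling: (x*sx, y*sy) = (-14*3, 12*2) = (-42, 24)

(-42, 24)


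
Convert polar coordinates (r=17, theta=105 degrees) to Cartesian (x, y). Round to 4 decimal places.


x = 17 * cos(105) = -4.3999
y = 17 * sin(105) = 16.4207

(-4.3999, 16.4207)


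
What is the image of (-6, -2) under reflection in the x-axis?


Reflection across x-axis: (x, y) -> (x, -y)
(-6, -2) -> (-6, 2)

(-6, 2)


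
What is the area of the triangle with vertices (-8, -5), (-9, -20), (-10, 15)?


Area = |x1(y2-y3) + x2(y3-y1) + x3(y1-y2)| / 2
= |-8*(-20-15) + -9*(15--5) + -10*(-5--20)| / 2
= 25

25


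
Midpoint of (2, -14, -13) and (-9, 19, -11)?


Midpoint = ((2+-9)/2, (-14+19)/2, (-13+-11)/2) = (-3.5, 2.5, -12)

(-3.5, 2.5, -12)
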